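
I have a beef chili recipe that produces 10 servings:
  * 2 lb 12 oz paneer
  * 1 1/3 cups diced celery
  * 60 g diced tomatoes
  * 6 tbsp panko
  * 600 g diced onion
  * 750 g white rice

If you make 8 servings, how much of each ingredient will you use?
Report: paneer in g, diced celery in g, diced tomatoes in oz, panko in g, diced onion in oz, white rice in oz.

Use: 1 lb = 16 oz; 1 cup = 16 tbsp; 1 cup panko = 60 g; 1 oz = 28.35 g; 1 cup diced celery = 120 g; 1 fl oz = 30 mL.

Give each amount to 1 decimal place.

Scaling factor: 8/10 = 4/5 = 0.8.
paneer: (2 lb + 12 oz = 2.75 lb) × 4/5 × 16 oz/lb × 28.35 g/oz ≈ 997.9 g
diced celery: 4/3 cup × 4/5 × 120 g/cup = 128.0 g
diced tomatoes: 60 g × 4/5 ÷ 28.35 g/oz ≈ 1.7 oz
panko: 6 tbsp × 4/5 ÷ 16 tbsp/cup × 60 g/cup = 18.0 g
diced onion: 600 g × 4/5 ÷ 28.35 g/oz ≈ 16.9 oz
white rice: 750 g × 4/5 ÷ 28.35 g/oz ≈ 21.2 oz

paneer: 997.9 g; diced celery: 128.0 g; diced tomatoes: 1.7 oz; panko: 18.0 g; diced onion: 16.9 oz; white rice: 21.2 oz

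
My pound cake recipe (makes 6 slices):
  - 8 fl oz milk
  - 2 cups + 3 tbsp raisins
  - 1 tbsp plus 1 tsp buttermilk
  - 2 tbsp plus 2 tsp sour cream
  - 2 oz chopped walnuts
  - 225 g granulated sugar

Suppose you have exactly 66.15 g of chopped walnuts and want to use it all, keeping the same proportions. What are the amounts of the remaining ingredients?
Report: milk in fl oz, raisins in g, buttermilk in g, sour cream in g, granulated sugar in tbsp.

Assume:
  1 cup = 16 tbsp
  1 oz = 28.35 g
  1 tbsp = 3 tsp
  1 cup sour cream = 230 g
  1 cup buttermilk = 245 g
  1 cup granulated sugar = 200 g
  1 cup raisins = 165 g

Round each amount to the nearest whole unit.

The original recipe has 56.7 g of chopped walnuts, so the scaling factor is 66.15 ÷ 56.7 = 7/6.
milk: 8 fl oz × 7/6 ≈ 9 fl oz
raisins: (2 cup + 3 tbsp = 2.1875 cup) × 7/6 × 165 g/cup ≈ 421 g
buttermilk: (1 tbsp + 1 tsp = 4/3 tbsp) × 7/6 ÷ 16 tbsp/cup × 245 g/cup ≈ 24 g
sour cream: (2 tbsp + 2 tsp = 8/3 tbsp) × 7/6 ÷ 16 tbsp/cup × 230 g/cup ≈ 45 g
granulated sugar: 225 g × 7/6 ÷ 200 g/cup × 16 tbsp/cup = 21 tbsp

milk: 9 fl oz; raisins: 421 g; buttermilk: 24 g; sour cream: 45 g; granulated sugar: 21 tbsp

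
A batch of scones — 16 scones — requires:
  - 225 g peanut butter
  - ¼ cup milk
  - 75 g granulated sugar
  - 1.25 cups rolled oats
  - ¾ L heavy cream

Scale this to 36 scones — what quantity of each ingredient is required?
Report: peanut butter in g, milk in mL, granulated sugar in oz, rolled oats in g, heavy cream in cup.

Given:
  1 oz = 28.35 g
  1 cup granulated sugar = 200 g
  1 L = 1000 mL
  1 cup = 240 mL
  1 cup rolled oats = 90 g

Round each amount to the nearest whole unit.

peanut butter: 506 g; milk: 135 mL; granulated sugar: 6 oz; rolled oats: 253 g; heavy cream: 7 cup

Scaling factor: 36/16 = 9/4 = 2.25.
peanut butter: 225 g × 9/4 ≈ 506 g
milk: 0.25 cup × 9/4 × 240 mL/cup = 135 mL
granulated sugar: 75 g × 9/4 ÷ 28.35 g/oz ≈ 6 oz
rolled oats: 1.25 cup × 9/4 × 90 g/cup ≈ 253 g
heavy cream: 0.75 L × 9/4 × 1000 mL/L ÷ 240 mL/cup ≈ 7 cup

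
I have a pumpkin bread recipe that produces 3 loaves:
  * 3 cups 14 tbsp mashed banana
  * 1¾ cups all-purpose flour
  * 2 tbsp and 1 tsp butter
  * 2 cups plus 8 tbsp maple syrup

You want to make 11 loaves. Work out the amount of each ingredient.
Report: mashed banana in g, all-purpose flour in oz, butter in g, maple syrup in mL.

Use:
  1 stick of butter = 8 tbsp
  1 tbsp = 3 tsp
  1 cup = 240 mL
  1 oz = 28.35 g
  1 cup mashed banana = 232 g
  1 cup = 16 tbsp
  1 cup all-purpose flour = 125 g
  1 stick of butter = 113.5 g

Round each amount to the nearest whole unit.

mashed banana: 3296 g; all-purpose flour: 28 oz; butter: 121 g; maple syrup: 2200 mL

Scaling factor: 11/3.
mashed banana: (3 cup + 14 tbsp = 3.875 cup) × 11/3 × 232 g/cup ≈ 3296 g
all-purpose flour: 1.75 cup × 11/3 × 125 g/cup ÷ 28.35 g/oz ≈ 28 oz
butter: (2 tbsp + 1 tsp = 7/3 tbsp) × 11/3 ÷ 8 tbsp/stick × 113.5 g/stick ≈ 121 g
maple syrup: (2 cup + 8 tbsp = 2.5 cup) × 11/3 × 240 mL/cup = 2200 mL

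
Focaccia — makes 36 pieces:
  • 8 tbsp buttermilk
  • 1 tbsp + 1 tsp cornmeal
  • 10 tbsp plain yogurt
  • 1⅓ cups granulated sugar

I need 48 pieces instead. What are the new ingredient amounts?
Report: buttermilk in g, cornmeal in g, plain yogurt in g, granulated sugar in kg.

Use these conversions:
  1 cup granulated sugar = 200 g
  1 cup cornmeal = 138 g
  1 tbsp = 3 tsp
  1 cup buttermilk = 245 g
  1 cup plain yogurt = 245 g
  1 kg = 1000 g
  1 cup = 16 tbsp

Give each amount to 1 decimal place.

Scaling factor: 48/36 = 4/3.
buttermilk: 8 tbsp × 4/3 ÷ 16 tbsp/cup × 245 g/cup ≈ 163.3 g
cornmeal: (1 tbsp + 1 tsp = 4/3 tbsp) × 4/3 ÷ 16 tbsp/cup × 138 g/cup ≈ 15.3 g
plain yogurt: 10 tbsp × 4/3 ÷ 16 tbsp/cup × 245 g/cup ≈ 204.2 g
granulated sugar: 4/3 cup × 4/3 × 200 g/cup ÷ 1000 g/kg ≈ 0.4 kg

buttermilk: 163.3 g; cornmeal: 15.3 g; plain yogurt: 204.2 g; granulated sugar: 0.4 kg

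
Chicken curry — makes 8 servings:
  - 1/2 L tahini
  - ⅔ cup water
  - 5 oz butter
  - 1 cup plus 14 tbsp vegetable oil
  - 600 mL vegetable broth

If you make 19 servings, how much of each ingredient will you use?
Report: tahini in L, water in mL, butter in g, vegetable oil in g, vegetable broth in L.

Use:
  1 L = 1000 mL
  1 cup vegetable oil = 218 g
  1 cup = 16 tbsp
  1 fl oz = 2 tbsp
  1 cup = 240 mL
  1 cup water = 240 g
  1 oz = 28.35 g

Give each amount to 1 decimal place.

tahini: 1.2 L; water: 380.0 mL; butter: 336.7 g; vegetable oil: 970.8 g; vegetable broth: 1.4 L

Scaling factor: 19/8 = 2.375.
tahini: 0.5 L × 19/8 ≈ 1.2 L
water: 2/3 cup × 19/8 × 240 mL/cup = 380.0 mL
butter: 5 oz × 19/8 × 28.35 g/oz ≈ 336.7 g
vegetable oil: (1 cup + 14 tbsp = 1.875 cup) × 19/8 × 218 g/cup ≈ 970.8 g
vegetable broth: 600 mL × 19/8 ÷ 1000 mL/L ≈ 1.4 L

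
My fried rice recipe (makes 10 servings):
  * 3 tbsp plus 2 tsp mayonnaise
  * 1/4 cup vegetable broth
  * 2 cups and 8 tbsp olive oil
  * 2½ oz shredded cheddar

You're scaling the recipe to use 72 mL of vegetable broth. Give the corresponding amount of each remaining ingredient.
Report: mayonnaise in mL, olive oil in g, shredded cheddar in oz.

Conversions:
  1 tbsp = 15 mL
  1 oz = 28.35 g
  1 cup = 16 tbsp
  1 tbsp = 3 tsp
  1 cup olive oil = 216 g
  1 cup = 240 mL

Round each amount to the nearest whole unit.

mayonnaise: 66 mL; olive oil: 648 g; shredded cheddar: 3 oz

The original recipe has 60 mL of vegetable broth, so the scaling factor is 72 ÷ 60 = 6/5 = 1.2.
mayonnaise: (3 tbsp + 2 tsp = 11/3 tbsp) × 6/5 × 15 mL/tbsp = 66 mL
olive oil: (2 cup + 8 tbsp = 2.5 cup) × 6/5 × 216 g/cup = 648 g
shredded cheddar: 2.5 oz × 6/5 = 3 oz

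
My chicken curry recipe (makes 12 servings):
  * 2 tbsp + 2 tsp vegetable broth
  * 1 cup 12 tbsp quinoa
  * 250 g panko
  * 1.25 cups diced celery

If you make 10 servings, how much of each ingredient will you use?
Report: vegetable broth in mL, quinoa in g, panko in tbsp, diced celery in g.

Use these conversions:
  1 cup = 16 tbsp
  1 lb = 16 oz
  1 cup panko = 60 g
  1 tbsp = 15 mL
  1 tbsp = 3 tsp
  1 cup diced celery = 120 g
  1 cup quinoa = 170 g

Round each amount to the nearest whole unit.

vegetable broth: 33 mL; quinoa: 248 g; panko: 56 tbsp; diced celery: 125 g

Scaling factor: 10/12 = 5/6.
vegetable broth: (2 tbsp + 2 tsp = 8/3 tbsp) × 5/6 × 15 mL/tbsp ≈ 33 mL
quinoa: (1 cup + 12 tbsp = 1.75 cup) × 5/6 × 170 g/cup ≈ 248 g
panko: 250 g × 5/6 ÷ 60 g/cup × 16 tbsp/cup ≈ 56 tbsp
diced celery: 1.25 cup × 5/6 × 120 g/cup = 125 g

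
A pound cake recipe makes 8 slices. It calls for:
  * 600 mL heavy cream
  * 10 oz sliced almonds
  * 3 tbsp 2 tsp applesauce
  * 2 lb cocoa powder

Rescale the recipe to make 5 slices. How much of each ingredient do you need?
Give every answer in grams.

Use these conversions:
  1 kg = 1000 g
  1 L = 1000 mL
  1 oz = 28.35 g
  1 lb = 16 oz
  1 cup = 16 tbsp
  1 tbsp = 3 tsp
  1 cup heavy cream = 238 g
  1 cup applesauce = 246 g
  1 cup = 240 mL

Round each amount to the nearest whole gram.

heavy cream: 372 g; sliced almonds: 177 g; applesauce: 35 g; cocoa powder: 567 g

Scaling factor: 5/8 = 0.625.
heavy cream: 600 mL × 5/8 ÷ 240 mL/cup × 238 g/cup ≈ 372 g
sliced almonds: 10 oz × 5/8 × 28.35 g/oz ≈ 177 g
applesauce: (3 tbsp + 2 tsp = 11/3 tbsp) × 5/8 ÷ 16 tbsp/cup × 246 g/cup ≈ 35 g
cocoa powder: 2 lb × 5/8 × 16 oz/lb × 28.35 g/oz = 567 g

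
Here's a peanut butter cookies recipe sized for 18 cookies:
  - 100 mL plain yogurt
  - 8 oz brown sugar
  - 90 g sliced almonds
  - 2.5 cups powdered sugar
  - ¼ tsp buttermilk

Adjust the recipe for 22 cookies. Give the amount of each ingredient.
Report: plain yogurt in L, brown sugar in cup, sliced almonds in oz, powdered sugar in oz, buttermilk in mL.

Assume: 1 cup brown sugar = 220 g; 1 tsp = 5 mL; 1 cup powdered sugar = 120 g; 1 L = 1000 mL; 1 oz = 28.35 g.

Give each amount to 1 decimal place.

plain yogurt: 0.1 L; brown sugar: 1.3 cup; sliced almonds: 3.9 oz; powdered sugar: 12.9 oz; buttermilk: 1.5 mL

Scaling factor: 22/18 = 11/9.
plain yogurt: 100 mL × 11/9 ÷ 1000 mL/L ≈ 0.1 L
brown sugar: 8 oz × 11/9 × 28.35 g/oz ÷ 220 g/cup ≈ 1.3 cup
sliced almonds: 90 g × 11/9 ÷ 28.35 g/oz ≈ 3.9 oz
powdered sugar: 2.5 cup × 11/9 × 120 g/cup ÷ 28.35 g/oz ≈ 12.9 oz
buttermilk: 0.25 tsp × 11/9 × 5 mL/tsp ≈ 1.5 mL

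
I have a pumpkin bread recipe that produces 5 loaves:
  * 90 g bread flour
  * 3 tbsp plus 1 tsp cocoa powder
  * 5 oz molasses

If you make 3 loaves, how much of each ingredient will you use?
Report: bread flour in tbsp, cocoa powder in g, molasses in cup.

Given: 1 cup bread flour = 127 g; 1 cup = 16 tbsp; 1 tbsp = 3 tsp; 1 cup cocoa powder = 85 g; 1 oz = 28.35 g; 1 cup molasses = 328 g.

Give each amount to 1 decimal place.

bread flour: 6.8 tbsp; cocoa powder: 10.6 g; molasses: 0.3 cup

Scaling factor: 3/5 = 0.6.
bread flour: 90 g × 3/5 ÷ 127 g/cup × 16 tbsp/cup ≈ 6.8 tbsp
cocoa powder: (3 tbsp + 1 tsp = 10/3 tbsp) × 3/5 ÷ 16 tbsp/cup × 85 g/cup ≈ 10.6 g
molasses: 5 oz × 3/5 × 28.35 g/oz ÷ 328 g/cup ≈ 0.3 cup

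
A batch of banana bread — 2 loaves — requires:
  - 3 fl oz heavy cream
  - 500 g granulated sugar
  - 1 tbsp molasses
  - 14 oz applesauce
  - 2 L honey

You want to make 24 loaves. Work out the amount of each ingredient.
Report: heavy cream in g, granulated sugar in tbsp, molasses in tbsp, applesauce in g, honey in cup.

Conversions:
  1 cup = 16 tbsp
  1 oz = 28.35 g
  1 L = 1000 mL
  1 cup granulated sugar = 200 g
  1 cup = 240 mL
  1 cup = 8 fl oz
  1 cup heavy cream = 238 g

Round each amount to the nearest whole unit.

Scaling factor: 24/2 = 12.
heavy cream: 3 fl oz × 12 ÷ 8 fl oz/cup × 238 g/cup = 1071 g
granulated sugar: 500 g × 12 ÷ 200 g/cup × 16 tbsp/cup = 480 tbsp
molasses: 1 tbsp × 12 = 12 tbsp
applesauce: 14 oz × 12 × 28.35 g/oz ≈ 4763 g
honey: 2 L × 12 × 1000 mL/L ÷ 240 mL/cup = 100 cup

heavy cream: 1071 g; granulated sugar: 480 tbsp; molasses: 12 tbsp; applesauce: 4763 g; honey: 100 cup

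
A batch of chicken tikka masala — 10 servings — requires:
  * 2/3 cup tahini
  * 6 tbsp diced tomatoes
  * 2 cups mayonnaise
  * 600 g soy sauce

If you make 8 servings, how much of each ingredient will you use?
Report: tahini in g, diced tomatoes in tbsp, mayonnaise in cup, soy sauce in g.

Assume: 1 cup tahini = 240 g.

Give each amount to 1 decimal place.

tahini: 128.0 g; diced tomatoes: 4.8 tbsp; mayonnaise: 1.6 cup; soy sauce: 480.0 g

Scaling factor: 8/10 = 4/5 = 0.8.
tahini: 2/3 cup × 4/5 × 240 g/cup = 128.0 g
diced tomatoes: 6 tbsp × 4/5 = 4.8 tbsp
mayonnaise: 2 cup × 4/5 = 1.6 cup
soy sauce: 600 g × 4/5 = 480.0 g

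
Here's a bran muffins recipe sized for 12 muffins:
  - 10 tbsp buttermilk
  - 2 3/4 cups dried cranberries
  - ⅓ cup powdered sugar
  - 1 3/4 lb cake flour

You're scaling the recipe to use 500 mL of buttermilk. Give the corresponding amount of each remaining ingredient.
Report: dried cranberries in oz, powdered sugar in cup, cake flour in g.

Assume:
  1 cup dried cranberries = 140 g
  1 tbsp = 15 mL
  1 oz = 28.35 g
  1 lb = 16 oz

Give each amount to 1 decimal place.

The original recipe has 150 mL of buttermilk, so the scaling factor is 500 ÷ 150 = 10/3.
dried cranberries: 2.75 cup × 10/3 × 140 g/cup ÷ 28.35 g/oz ≈ 45.3 oz
powdered sugar: 1/3 cup × 10/3 ≈ 1.1 cup
cake flour: 1.75 lb × 10/3 × 16 oz/lb × 28.35 g/oz = 2646.0 g

dried cranberries: 45.3 oz; powdered sugar: 1.1 cup; cake flour: 2646.0 g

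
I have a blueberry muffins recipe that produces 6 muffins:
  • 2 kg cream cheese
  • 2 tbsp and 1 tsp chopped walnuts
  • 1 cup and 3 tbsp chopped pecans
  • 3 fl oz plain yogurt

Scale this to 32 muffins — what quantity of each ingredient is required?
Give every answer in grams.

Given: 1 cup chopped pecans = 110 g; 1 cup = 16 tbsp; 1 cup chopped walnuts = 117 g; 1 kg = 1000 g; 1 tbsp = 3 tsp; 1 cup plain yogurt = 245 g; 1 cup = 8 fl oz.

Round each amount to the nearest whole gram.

Scaling factor: 32/6 = 16/3.
cream cheese: 2 kg × 16/3 × 1000 g/kg ≈ 10667 g
chopped walnuts: (2 tbsp + 1 tsp = 7/3 tbsp) × 16/3 ÷ 16 tbsp/cup × 117 g/cup = 91 g
chopped pecans: (1 cup + 3 tbsp = 1.1875 cup) × 16/3 × 110 g/cup ≈ 697 g
plain yogurt: 3 fl oz × 16/3 ÷ 8 fl oz/cup × 245 g/cup = 490 g

cream cheese: 10667 g; chopped walnuts: 91 g; chopped pecans: 697 g; plain yogurt: 490 g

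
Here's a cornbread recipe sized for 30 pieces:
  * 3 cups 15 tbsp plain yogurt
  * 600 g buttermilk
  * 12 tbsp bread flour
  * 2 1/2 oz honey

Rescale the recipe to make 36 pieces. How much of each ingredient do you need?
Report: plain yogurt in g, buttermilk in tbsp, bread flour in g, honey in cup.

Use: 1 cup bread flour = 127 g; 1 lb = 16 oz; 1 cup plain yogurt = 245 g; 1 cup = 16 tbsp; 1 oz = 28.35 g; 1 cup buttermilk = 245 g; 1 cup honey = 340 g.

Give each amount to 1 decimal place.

plain yogurt: 1157.6 g; buttermilk: 47.0 tbsp; bread flour: 114.3 g; honey: 0.3 cup

Scaling factor: 36/30 = 6/5 = 1.2.
plain yogurt: (3 cup + 15 tbsp = 3.9375 cup) × 6/5 × 245 g/cup ≈ 1157.6 g
buttermilk: 600 g × 6/5 ÷ 245 g/cup × 16 tbsp/cup ≈ 47.0 tbsp
bread flour: 12 tbsp × 6/5 ÷ 16 tbsp/cup × 127 g/cup = 114.3 g
honey: 2.5 oz × 6/5 × 28.35 g/oz ÷ 340 g/cup ≈ 0.3 cup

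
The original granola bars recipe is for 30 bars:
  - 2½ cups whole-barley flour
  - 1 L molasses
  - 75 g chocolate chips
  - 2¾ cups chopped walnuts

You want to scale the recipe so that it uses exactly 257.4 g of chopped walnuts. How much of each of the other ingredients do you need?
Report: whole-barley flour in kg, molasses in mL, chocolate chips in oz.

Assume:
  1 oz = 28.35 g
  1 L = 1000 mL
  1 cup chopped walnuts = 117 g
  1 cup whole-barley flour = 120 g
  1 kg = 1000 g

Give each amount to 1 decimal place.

whole-barley flour: 0.2 kg; molasses: 800.0 mL; chocolate chips: 2.1 oz

The original recipe has 321.75 g of chopped walnuts, so the scaling factor is 257.4 ÷ 321.75 = 4/5 = 0.8.
whole-barley flour: 2.5 cup × 4/5 × 120 g/cup ÷ 1000 g/kg ≈ 0.2 kg
molasses: 1 L × 4/5 × 1000 mL/L = 800.0 mL
chocolate chips: 75 g × 4/5 ÷ 28.35 g/oz ≈ 2.1 oz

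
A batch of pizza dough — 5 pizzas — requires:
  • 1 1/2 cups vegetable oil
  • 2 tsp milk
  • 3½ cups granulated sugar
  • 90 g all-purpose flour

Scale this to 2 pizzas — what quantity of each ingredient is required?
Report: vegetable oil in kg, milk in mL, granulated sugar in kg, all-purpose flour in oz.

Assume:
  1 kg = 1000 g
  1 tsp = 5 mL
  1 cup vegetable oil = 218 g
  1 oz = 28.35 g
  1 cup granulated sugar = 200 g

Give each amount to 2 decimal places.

vegetable oil: 0.13 kg; milk: 4.00 mL; granulated sugar: 0.28 kg; all-purpose flour: 1.27 oz

Scaling factor: 2/5 = 0.4.
vegetable oil: 1.5 cup × 2/5 × 218 g/cup ÷ 1000 g/kg ≈ 0.13 kg
milk: 2 tsp × 2/5 × 5 mL/tsp = 4.00 mL
granulated sugar: 3.5 cup × 2/5 × 200 g/cup ÷ 1000 g/kg = 0.28 kg
all-purpose flour: 90 g × 2/5 ÷ 28.35 g/oz ≈ 1.27 oz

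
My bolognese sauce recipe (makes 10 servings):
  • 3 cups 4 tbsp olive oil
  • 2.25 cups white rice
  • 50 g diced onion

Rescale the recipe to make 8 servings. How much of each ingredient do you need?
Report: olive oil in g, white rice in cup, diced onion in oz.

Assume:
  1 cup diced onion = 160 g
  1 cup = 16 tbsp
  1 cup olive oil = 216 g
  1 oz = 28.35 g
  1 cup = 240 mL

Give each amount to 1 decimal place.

Scaling factor: 8/10 = 4/5 = 0.8.
olive oil: (3 cup + 4 tbsp = 3.25 cup) × 4/5 × 216 g/cup = 561.6 g
white rice: 2.25 cup × 4/5 = 1.8 cup
diced onion: 50 g × 4/5 ÷ 28.35 g/oz ≈ 1.4 oz

olive oil: 561.6 g; white rice: 1.8 cup; diced onion: 1.4 oz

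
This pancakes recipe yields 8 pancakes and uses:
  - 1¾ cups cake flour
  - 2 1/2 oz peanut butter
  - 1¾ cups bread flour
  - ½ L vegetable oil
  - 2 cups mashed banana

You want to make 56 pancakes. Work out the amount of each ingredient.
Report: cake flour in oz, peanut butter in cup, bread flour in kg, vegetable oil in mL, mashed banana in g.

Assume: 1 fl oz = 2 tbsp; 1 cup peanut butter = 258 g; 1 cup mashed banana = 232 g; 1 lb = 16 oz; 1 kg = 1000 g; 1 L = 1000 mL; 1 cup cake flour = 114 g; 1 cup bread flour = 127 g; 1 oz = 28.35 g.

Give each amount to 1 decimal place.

cake flour: 49.3 oz; peanut butter: 1.9 cup; bread flour: 1.6 kg; vegetable oil: 3500.0 mL; mashed banana: 3248.0 g

Scaling factor: 56/8 = 7.
cake flour: 1.75 cup × 7 × 114 g/cup ÷ 28.35 g/oz ≈ 49.3 oz
peanut butter: 2.5 oz × 7 × 28.35 g/oz ÷ 258 g/cup ≈ 1.9 cup
bread flour: 1.75 cup × 7 × 127 g/cup ÷ 1000 g/kg ≈ 1.6 kg
vegetable oil: 0.5 L × 7 × 1000 mL/L = 3500.0 mL
mashed banana: 2 cup × 7 × 232 g/cup = 3248.0 g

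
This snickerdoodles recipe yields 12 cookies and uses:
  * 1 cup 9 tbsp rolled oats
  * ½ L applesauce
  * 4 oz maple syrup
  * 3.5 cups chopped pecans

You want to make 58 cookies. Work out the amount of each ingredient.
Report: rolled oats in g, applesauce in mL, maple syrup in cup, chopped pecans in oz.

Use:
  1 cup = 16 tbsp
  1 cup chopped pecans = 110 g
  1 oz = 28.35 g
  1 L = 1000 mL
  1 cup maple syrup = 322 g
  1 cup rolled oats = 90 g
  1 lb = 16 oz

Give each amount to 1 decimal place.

rolled oats: 679.7 g; applesauce: 2416.7 mL; maple syrup: 1.7 cup; chopped pecans: 65.6 oz

Scaling factor: 58/12 = 29/6.
rolled oats: (1 cup + 9 tbsp = 1.5625 cup) × 29/6 × 90 g/cup ≈ 679.7 g
applesauce: 0.5 L × 29/6 × 1000 mL/L ≈ 2416.7 mL
maple syrup: 4 oz × 29/6 × 28.35 g/oz ÷ 322 g/cup ≈ 1.7 cup
chopped pecans: 3.5 cup × 29/6 × 110 g/cup ÷ 28.35 g/oz ≈ 65.6 oz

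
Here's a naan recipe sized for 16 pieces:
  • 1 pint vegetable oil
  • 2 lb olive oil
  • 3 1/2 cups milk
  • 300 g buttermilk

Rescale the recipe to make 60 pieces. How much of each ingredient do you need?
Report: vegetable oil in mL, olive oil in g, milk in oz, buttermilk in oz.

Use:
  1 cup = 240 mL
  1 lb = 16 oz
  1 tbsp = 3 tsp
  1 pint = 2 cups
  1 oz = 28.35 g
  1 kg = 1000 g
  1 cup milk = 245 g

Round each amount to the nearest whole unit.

Scaling factor: 60/16 = 15/4 = 3.75.
vegetable oil: 1 pint × 15/4 × 2 cup/pint × 240 mL/cup = 1800 mL
olive oil: 2 lb × 15/4 × 16 oz/lb × 28.35 g/oz = 3402 g
milk: 3.5 cup × 15/4 × 245 g/cup ÷ 28.35 g/oz ≈ 113 oz
buttermilk: 300 g × 15/4 ÷ 28.35 g/oz ≈ 40 oz

vegetable oil: 1800 mL; olive oil: 3402 g; milk: 113 oz; buttermilk: 40 oz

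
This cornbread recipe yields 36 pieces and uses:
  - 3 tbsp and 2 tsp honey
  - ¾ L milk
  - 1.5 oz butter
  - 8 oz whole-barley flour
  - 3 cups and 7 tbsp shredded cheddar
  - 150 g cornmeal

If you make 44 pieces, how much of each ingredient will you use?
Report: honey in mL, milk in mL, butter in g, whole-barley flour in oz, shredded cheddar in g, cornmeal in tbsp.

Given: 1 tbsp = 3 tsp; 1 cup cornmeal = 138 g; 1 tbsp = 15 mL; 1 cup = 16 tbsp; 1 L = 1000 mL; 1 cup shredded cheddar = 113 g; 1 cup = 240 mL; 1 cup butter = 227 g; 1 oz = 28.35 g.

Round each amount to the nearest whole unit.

Scaling factor: 44/36 = 11/9.
honey: (3 tbsp + 2 tsp = 11/3 tbsp) × 11/9 × 15 mL/tbsp ≈ 67 mL
milk: 0.75 L × 11/9 × 1000 mL/L ≈ 917 mL
butter: 1.5 oz × 11/9 × 28.35 g/oz ≈ 52 g
whole-barley flour: 8 oz × 11/9 ≈ 10 oz
shredded cheddar: (3 cup + 7 tbsp = 3.4375 cup) × 11/9 × 113 g/cup ≈ 475 g
cornmeal: 150 g × 11/9 ÷ 138 g/cup × 16 tbsp/cup ≈ 21 tbsp

honey: 67 mL; milk: 917 mL; butter: 52 g; whole-barley flour: 10 oz; shredded cheddar: 475 g; cornmeal: 21 tbsp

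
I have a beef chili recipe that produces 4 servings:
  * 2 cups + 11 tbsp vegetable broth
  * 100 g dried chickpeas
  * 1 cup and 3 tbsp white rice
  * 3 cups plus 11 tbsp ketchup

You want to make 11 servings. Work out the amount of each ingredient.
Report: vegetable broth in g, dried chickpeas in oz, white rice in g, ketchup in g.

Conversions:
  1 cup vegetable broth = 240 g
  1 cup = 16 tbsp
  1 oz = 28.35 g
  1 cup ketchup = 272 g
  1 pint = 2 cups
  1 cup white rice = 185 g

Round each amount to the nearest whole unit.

vegetable broth: 1774 g; dried chickpeas: 10 oz; white rice: 604 g; ketchup: 2758 g

Scaling factor: 11/4 = 2.75.
vegetable broth: (2 cup + 11 tbsp = 2.6875 cup) × 11/4 × 240 g/cup ≈ 1774 g
dried chickpeas: 100 g × 11/4 ÷ 28.35 g/oz ≈ 10 oz
white rice: (1 cup + 3 tbsp = 1.1875 cup) × 11/4 × 185 g/cup ≈ 604 g
ketchup: (3 cup + 11 tbsp = 3.6875 cup) × 11/4 × 272 g/cup ≈ 2758 g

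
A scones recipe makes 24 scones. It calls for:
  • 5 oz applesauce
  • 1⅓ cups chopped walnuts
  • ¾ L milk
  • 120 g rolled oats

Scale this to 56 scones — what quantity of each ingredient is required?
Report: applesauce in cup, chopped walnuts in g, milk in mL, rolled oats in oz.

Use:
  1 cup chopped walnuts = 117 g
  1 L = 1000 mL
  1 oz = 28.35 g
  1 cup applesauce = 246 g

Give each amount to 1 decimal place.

Scaling factor: 56/24 = 7/3.
applesauce: 5 oz × 7/3 × 28.35 g/oz ÷ 246 g/cup ≈ 1.3 cup
chopped walnuts: 4/3 cup × 7/3 × 117 g/cup = 364.0 g
milk: 0.75 L × 7/3 × 1000 mL/L = 1750.0 mL
rolled oats: 120 g × 7/3 ÷ 28.35 g/oz ≈ 9.9 oz

applesauce: 1.3 cup; chopped walnuts: 364.0 g; milk: 1750.0 mL; rolled oats: 9.9 oz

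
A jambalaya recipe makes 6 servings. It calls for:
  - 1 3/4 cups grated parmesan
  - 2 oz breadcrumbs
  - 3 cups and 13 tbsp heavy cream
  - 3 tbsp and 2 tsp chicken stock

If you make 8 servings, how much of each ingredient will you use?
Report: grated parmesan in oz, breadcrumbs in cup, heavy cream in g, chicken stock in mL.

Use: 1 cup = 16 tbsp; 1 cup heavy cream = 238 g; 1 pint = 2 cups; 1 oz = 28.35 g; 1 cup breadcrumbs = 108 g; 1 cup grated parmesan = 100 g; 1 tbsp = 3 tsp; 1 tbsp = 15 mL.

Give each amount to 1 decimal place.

Scaling factor: 8/6 = 4/3.
grated parmesan: 1.75 cup × 4/3 × 100 g/cup ÷ 28.35 g/oz ≈ 8.2 oz
breadcrumbs: 2 oz × 4/3 × 28.35 g/oz ÷ 108 g/cup = 0.7 cup
heavy cream: (3 cup + 13 tbsp = 3.8125 cup) × 4/3 × 238 g/cup ≈ 1209.8 g
chicken stock: (3 tbsp + 2 tsp = 11/3 tbsp) × 4/3 × 15 mL/tbsp ≈ 73.3 mL

grated parmesan: 8.2 oz; breadcrumbs: 0.7 cup; heavy cream: 1209.8 g; chicken stock: 73.3 mL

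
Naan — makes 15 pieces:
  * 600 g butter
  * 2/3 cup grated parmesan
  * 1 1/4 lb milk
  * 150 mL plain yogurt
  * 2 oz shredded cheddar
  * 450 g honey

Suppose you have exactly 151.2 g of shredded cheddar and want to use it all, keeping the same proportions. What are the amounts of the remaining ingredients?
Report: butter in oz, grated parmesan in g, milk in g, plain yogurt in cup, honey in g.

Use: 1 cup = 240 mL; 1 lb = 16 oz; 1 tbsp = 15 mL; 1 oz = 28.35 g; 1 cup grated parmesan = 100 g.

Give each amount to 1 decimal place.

butter: 56.4 oz; grated parmesan: 177.8 g; milk: 1512.0 g; plain yogurt: 1.7 cup; honey: 1200.0 g

The original recipe has 56.7 g of shredded cheddar, so the scaling factor is 151.2 ÷ 56.7 = 8/3.
butter: 600 g × 8/3 ÷ 28.35 g/oz ≈ 56.4 oz
grated parmesan: 2/3 cup × 8/3 × 100 g/cup ≈ 177.8 g
milk: 1.25 lb × 8/3 × 16 oz/lb × 28.35 g/oz = 1512.0 g
plain yogurt: 150 mL × 8/3 ÷ 240 mL/cup ≈ 1.7 cup
honey: 450 g × 8/3 = 1200.0 g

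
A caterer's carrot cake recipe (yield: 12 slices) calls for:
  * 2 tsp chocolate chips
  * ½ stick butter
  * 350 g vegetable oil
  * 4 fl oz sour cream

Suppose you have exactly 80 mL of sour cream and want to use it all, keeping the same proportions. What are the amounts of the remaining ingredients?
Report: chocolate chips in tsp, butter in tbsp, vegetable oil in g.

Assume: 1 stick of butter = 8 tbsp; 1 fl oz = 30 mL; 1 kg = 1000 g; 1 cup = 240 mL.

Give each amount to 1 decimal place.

The original recipe has 120 mL of sour cream, so the scaling factor is 80 ÷ 120 = 2/3.
chocolate chips: 2 tsp × 2/3 ≈ 1.3 tsp
butter: 0.5 stick × 2/3 × 8 tbsp/stick ≈ 2.7 tbsp
vegetable oil: 350 g × 2/3 ≈ 233.3 g

chocolate chips: 1.3 tsp; butter: 2.7 tbsp; vegetable oil: 233.3 g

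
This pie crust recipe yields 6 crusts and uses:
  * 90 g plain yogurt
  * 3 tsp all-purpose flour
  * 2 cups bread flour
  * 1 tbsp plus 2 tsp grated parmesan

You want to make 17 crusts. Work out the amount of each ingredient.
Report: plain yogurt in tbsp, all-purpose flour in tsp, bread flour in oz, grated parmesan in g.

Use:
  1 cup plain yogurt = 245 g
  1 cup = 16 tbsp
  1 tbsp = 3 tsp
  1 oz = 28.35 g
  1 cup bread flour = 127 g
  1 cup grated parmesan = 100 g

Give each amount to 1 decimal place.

plain yogurt: 16.7 tbsp; all-purpose flour: 8.5 tsp; bread flour: 25.4 oz; grated parmesan: 29.5 g

Scaling factor: 17/6.
plain yogurt: 90 g × 17/6 ÷ 245 g/cup × 16 tbsp/cup ≈ 16.7 tbsp
all-purpose flour: 3 tsp × 17/6 = 8.5 tsp
bread flour: 2 cup × 17/6 × 127 g/cup ÷ 28.35 g/oz ≈ 25.4 oz
grated parmesan: (1 tbsp + 2 tsp = 5/3 tbsp) × 17/6 ÷ 16 tbsp/cup × 100 g/cup ≈ 29.5 g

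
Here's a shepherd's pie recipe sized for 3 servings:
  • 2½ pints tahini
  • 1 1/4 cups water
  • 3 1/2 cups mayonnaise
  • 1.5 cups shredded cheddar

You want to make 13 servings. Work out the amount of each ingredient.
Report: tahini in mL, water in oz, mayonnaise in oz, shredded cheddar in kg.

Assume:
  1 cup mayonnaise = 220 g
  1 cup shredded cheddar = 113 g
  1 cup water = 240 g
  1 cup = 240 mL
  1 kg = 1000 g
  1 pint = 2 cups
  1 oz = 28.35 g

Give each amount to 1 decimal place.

Scaling factor: 13/3.
tahini: 2.5 pint × 13/3 × 2 cup/pint × 240 mL/cup = 5200.0 mL
water: 1.25 cup × 13/3 × 240 g/cup ÷ 28.35 g/oz ≈ 45.9 oz
mayonnaise: 3.5 cup × 13/3 × 220 g/cup ÷ 28.35 g/oz ≈ 117.7 oz
shredded cheddar: 1.5 cup × 13/3 × 113 g/cup ÷ 1000 g/kg ≈ 0.7 kg

tahini: 5200.0 mL; water: 45.9 oz; mayonnaise: 117.7 oz; shredded cheddar: 0.7 kg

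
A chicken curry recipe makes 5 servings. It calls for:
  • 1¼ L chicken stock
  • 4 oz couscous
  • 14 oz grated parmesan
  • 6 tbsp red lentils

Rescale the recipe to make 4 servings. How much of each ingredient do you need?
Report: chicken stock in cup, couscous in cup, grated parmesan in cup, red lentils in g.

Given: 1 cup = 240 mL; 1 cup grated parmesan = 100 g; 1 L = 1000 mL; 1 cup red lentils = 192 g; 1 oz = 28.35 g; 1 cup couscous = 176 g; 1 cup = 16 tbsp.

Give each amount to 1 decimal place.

chicken stock: 4.2 cup; couscous: 0.5 cup; grated parmesan: 3.2 cup; red lentils: 57.6 g

Scaling factor: 4/5 = 0.8.
chicken stock: 1.25 L × 4/5 × 1000 mL/L ÷ 240 mL/cup ≈ 4.2 cup
couscous: 4 oz × 4/5 × 28.35 g/oz ÷ 176 g/cup ≈ 0.5 cup
grated parmesan: 14 oz × 4/5 × 28.35 g/oz ÷ 100 g/cup ≈ 3.2 cup
red lentils: 6 tbsp × 4/5 ÷ 16 tbsp/cup × 192 g/cup = 57.6 g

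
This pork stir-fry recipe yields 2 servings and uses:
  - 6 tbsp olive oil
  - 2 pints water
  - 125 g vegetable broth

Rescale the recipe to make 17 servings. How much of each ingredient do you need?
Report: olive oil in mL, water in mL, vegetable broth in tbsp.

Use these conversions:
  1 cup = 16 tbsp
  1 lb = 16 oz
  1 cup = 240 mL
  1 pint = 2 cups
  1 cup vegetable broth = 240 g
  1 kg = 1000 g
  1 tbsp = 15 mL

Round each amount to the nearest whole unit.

Scaling factor: 17/2 = 8.5.
olive oil: 6 tbsp × 17/2 × 15 mL/tbsp = 765 mL
water: 2 pint × 17/2 × 2 cup/pint × 240 mL/cup = 8160 mL
vegetable broth: 125 g × 17/2 ÷ 240 g/cup × 16 tbsp/cup ≈ 71 tbsp

olive oil: 765 mL; water: 8160 mL; vegetable broth: 71 tbsp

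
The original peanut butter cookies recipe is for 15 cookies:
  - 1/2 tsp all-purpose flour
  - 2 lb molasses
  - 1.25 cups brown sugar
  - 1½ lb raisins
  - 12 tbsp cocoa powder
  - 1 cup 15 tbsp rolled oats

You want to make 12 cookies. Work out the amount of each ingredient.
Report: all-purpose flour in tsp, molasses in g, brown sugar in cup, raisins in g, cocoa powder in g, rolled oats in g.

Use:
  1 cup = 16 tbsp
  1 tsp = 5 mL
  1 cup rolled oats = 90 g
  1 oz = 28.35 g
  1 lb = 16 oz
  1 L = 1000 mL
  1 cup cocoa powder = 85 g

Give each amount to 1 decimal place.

Scaling factor: 12/15 = 4/5 = 0.8.
all-purpose flour: 0.5 tsp × 4/5 = 0.4 tsp
molasses: 2 lb × 4/5 × 16 oz/lb × 28.35 g/oz ≈ 725.8 g
brown sugar: 1.25 cup × 4/5 = 1.0 cup
raisins: 1.5 lb × 4/5 × 16 oz/lb × 28.35 g/oz ≈ 544.3 g
cocoa powder: 12 tbsp × 4/5 ÷ 16 tbsp/cup × 85 g/cup = 51.0 g
rolled oats: (1 cup + 15 tbsp = 1.9375 cup) × 4/5 × 90 g/cup = 139.5 g

all-purpose flour: 0.4 tsp; molasses: 725.8 g; brown sugar: 1.0 cup; raisins: 544.3 g; cocoa powder: 51.0 g; rolled oats: 139.5 g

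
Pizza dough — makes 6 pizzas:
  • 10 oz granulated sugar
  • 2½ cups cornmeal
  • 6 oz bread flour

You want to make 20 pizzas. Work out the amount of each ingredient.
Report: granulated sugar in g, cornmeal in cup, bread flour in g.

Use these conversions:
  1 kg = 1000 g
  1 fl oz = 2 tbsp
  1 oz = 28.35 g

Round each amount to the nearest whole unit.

Scaling factor: 20/6 = 10/3.
granulated sugar: 10 oz × 10/3 × 28.35 g/oz = 945 g
cornmeal: 2.5 cup × 10/3 ≈ 8 cup
bread flour: 6 oz × 10/3 × 28.35 g/oz = 567 g

granulated sugar: 945 g; cornmeal: 8 cup; bread flour: 567 g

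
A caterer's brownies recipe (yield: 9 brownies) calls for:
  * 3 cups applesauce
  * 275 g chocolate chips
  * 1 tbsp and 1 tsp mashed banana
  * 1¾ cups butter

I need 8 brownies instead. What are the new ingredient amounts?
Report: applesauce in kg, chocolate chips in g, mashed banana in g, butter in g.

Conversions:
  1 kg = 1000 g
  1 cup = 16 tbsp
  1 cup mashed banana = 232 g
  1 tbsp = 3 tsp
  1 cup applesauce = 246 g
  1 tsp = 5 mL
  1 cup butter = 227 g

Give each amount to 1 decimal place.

Scaling factor: 8/9.
applesauce: 3 cup × 8/9 × 246 g/cup ÷ 1000 g/kg ≈ 0.7 kg
chocolate chips: 275 g × 8/9 ≈ 244.4 g
mashed banana: (1 tbsp + 1 tsp = 4/3 tbsp) × 8/9 ÷ 16 tbsp/cup × 232 g/cup ≈ 17.2 g
butter: 1.75 cup × 8/9 × 227 g/cup ≈ 353.1 g

applesauce: 0.7 kg; chocolate chips: 244.4 g; mashed banana: 17.2 g; butter: 353.1 g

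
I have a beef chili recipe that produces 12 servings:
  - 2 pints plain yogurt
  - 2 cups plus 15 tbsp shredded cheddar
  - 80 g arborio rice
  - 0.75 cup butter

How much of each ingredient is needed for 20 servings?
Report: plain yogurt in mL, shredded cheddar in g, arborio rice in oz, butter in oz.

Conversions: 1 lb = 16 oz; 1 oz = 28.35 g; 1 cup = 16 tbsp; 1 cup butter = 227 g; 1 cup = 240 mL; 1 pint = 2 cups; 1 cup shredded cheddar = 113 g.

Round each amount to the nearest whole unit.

plain yogurt: 1600 mL; shredded cheddar: 553 g; arborio rice: 5 oz; butter: 10 oz

Scaling factor: 20/12 = 5/3.
plain yogurt: 2 pint × 5/3 × 2 cup/pint × 240 mL/cup = 1600 mL
shredded cheddar: (2 cup + 15 tbsp = 2.9375 cup) × 5/3 × 113 g/cup ≈ 553 g
arborio rice: 80 g × 5/3 ÷ 28.35 g/oz ≈ 5 oz
butter: 0.75 cup × 5/3 × 227 g/cup ÷ 28.35 g/oz ≈ 10 oz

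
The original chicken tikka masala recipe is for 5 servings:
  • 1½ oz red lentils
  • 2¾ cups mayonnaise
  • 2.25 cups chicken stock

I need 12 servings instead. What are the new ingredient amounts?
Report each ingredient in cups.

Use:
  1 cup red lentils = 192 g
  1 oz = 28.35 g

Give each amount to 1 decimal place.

Scaling factor: 12/5 = 2.4.
red lentils: 1.5 oz × 12/5 × 28.35 g/oz ÷ 192 g/cup ≈ 0.5 cup
mayonnaise: 2.75 cup × 12/5 = 6.6 cup
chicken stock: 2.25 cup × 12/5 = 5.4 cup

red lentils: 0.5 cup; mayonnaise: 6.6 cup; chicken stock: 5.4 cup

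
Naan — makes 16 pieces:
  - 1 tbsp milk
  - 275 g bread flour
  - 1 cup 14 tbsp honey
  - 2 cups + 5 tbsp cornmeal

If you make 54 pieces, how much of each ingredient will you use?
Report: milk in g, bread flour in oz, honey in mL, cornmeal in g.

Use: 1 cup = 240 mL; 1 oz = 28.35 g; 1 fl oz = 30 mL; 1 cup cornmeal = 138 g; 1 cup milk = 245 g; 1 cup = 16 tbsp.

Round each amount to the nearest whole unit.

milk: 52 g; bread flour: 33 oz; honey: 1519 mL; cornmeal: 1077 g

Scaling factor: 54/16 = 27/8 = 3.375.
milk: 1 tbsp × 27/8 ÷ 16 tbsp/cup × 245 g/cup ≈ 52 g
bread flour: 275 g × 27/8 ÷ 28.35 g/oz ≈ 33 oz
honey: (1 cup + 14 tbsp = 1.875 cup) × 27/8 × 240 mL/cup ≈ 1519 mL
cornmeal: (2 cup + 5 tbsp = 2.3125 cup) × 27/8 × 138 g/cup ≈ 1077 g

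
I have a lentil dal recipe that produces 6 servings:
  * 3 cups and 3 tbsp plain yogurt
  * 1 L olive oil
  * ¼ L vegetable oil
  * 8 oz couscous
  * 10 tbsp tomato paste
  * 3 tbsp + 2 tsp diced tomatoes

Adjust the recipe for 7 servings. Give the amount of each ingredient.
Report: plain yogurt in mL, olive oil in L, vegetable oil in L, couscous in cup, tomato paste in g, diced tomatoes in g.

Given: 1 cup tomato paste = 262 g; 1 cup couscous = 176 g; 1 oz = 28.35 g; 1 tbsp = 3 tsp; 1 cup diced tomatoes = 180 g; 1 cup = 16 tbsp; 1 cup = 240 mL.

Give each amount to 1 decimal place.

plain yogurt: 892.5 mL; olive oil: 1.2 L; vegetable oil: 0.3 L; couscous: 1.5 cup; tomato paste: 191.0 g; diced tomatoes: 48.1 g

Scaling factor: 7/6.
plain yogurt: (3 cup + 3 tbsp = 3.1875 cup) × 7/6 × 240 mL/cup = 892.5 mL
olive oil: 1 L × 7/6 ≈ 1.2 L
vegetable oil: 0.25 L × 7/6 ≈ 0.3 L
couscous: 8 oz × 7/6 × 28.35 g/oz ÷ 176 g/cup ≈ 1.5 cup
tomato paste: 10 tbsp × 7/6 ÷ 16 tbsp/cup × 262 g/cup ≈ 191.0 g
diced tomatoes: (3 tbsp + 2 tsp = 11/3 tbsp) × 7/6 ÷ 16 tbsp/cup × 180 g/cup ≈ 48.1 g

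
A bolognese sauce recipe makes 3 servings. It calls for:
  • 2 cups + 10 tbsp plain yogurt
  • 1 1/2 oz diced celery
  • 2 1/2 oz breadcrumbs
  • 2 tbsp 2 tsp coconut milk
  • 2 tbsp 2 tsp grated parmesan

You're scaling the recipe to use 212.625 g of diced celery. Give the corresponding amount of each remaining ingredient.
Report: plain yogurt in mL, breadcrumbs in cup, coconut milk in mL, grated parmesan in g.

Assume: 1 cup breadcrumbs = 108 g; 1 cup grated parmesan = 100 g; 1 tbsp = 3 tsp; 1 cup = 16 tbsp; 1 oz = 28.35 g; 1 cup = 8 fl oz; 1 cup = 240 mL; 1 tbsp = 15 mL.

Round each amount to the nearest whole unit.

The original recipe has 42.525 g of diced celery, so the scaling factor is 212.625 ÷ 42.525 = 5.
plain yogurt: (2 cup + 10 tbsp = 2.625 cup) × 5 × 240 mL/cup = 3150 mL
breadcrumbs: 2.5 oz × 5 × 28.35 g/oz ÷ 108 g/cup ≈ 3 cup
coconut milk: (2 tbsp + 2 tsp = 8/3 tbsp) × 5 × 15 mL/tbsp = 200 mL
grated parmesan: (2 tbsp + 2 tsp = 8/3 tbsp) × 5 ÷ 16 tbsp/cup × 100 g/cup ≈ 83 g

plain yogurt: 3150 mL; breadcrumbs: 3 cup; coconut milk: 200 mL; grated parmesan: 83 g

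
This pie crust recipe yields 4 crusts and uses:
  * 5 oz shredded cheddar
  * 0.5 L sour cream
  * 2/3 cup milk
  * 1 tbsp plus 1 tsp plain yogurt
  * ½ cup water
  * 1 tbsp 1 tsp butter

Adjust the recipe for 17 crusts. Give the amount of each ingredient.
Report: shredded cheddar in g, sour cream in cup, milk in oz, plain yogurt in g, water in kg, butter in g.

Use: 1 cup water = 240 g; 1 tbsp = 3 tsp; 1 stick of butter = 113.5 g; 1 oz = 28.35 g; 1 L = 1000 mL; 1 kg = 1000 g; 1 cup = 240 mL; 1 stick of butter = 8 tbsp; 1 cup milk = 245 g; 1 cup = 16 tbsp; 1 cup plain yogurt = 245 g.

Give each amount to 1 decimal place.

shredded cheddar: 602.4 g; sour cream: 8.9 cup; milk: 24.5 oz; plain yogurt: 86.8 g; water: 0.5 kg; butter: 80.4 g

Scaling factor: 17/4 = 4.25.
shredded cheddar: 5 oz × 17/4 × 28.35 g/oz ≈ 602.4 g
sour cream: 0.5 L × 17/4 × 1000 mL/L ÷ 240 mL/cup ≈ 8.9 cup
milk: 2/3 cup × 17/4 × 245 g/cup ÷ 28.35 g/oz ≈ 24.5 oz
plain yogurt: (1 tbsp + 1 tsp = 4/3 tbsp) × 17/4 ÷ 16 tbsp/cup × 245 g/cup ≈ 86.8 g
water: 0.5 cup × 17/4 × 240 g/cup ÷ 1000 g/kg ≈ 0.5 kg
butter: (1 tbsp + 1 tsp = 4/3 tbsp) × 17/4 ÷ 8 tbsp/stick × 113.5 g/stick ≈ 80.4 g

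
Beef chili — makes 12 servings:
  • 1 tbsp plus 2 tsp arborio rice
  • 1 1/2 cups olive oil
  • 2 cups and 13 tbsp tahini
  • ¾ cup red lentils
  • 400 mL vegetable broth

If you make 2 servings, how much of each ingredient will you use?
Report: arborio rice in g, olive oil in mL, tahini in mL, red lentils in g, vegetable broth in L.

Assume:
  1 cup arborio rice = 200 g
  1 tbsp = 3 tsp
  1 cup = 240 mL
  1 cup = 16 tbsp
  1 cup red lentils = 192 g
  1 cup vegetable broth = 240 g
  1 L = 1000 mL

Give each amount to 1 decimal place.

Scaling factor: 2/12 = 1/6.
arborio rice: (1 tbsp + 2 tsp = 5/3 tbsp) × 1/6 ÷ 16 tbsp/cup × 200 g/cup ≈ 3.5 g
olive oil: 1.5 cup × 1/6 × 240 mL/cup = 60.0 mL
tahini: (2 cup + 13 tbsp = 2.8125 cup) × 1/6 × 240 mL/cup = 112.5 mL
red lentils: 0.75 cup × 1/6 × 192 g/cup = 24.0 g
vegetable broth: 400 mL × 1/6 ÷ 1000 mL/L ≈ 0.1 L

arborio rice: 3.5 g; olive oil: 60.0 mL; tahini: 112.5 mL; red lentils: 24.0 g; vegetable broth: 0.1 L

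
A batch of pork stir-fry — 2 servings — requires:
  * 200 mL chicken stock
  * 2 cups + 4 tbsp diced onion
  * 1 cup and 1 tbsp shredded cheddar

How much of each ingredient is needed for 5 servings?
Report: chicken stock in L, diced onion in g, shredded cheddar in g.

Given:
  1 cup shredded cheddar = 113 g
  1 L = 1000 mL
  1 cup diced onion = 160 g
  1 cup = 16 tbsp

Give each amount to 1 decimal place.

Scaling factor: 5/2 = 2.5.
chicken stock: 200 mL × 5/2 ÷ 1000 mL/L = 0.5 L
diced onion: (2 cup + 4 tbsp = 2.25 cup) × 5/2 × 160 g/cup = 900.0 g
shredded cheddar: (1 cup + 1 tbsp = 1.0625 cup) × 5/2 × 113 g/cup ≈ 300.2 g

chicken stock: 0.5 L; diced onion: 900.0 g; shredded cheddar: 300.2 g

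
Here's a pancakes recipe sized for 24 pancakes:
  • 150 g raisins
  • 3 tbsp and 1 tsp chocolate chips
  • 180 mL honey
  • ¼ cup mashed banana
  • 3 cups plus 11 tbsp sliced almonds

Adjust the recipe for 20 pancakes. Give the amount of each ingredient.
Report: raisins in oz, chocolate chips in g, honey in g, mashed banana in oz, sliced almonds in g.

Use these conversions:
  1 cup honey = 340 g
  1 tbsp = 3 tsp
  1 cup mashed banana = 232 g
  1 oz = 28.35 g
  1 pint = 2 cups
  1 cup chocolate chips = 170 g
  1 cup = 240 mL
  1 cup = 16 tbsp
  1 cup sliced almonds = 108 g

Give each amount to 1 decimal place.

Scaling factor: 20/24 = 5/6.
raisins: 150 g × 5/6 ÷ 28.35 g/oz ≈ 4.4 oz
chocolate chips: (3 tbsp + 1 tsp = 10/3 tbsp) × 5/6 ÷ 16 tbsp/cup × 170 g/cup ≈ 29.5 g
honey: 180 mL × 5/6 ÷ 240 mL/cup × 340 g/cup = 212.5 g
mashed banana: 0.25 cup × 5/6 × 232 g/cup ÷ 28.35 g/oz ≈ 1.7 oz
sliced almonds: (3 cup + 11 tbsp = 3.6875 cup) × 5/6 × 108 g/cup ≈ 331.9 g

raisins: 4.4 oz; chocolate chips: 29.5 g; honey: 212.5 g; mashed banana: 1.7 oz; sliced almonds: 331.9 g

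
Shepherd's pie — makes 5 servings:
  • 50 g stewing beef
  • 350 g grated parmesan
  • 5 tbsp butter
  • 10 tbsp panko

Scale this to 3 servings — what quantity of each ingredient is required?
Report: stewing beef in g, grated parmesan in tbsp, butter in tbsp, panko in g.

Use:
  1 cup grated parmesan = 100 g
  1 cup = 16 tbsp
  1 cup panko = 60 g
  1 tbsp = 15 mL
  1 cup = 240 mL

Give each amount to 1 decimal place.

Scaling factor: 3/5 = 0.6.
stewing beef: 50 g × 3/5 = 30.0 g
grated parmesan: 350 g × 3/5 ÷ 100 g/cup × 16 tbsp/cup = 33.6 tbsp
butter: 5 tbsp × 3/5 = 3.0 tbsp
panko: 10 tbsp × 3/5 ÷ 16 tbsp/cup × 60 g/cup = 22.5 g

stewing beef: 30.0 g; grated parmesan: 33.6 tbsp; butter: 3.0 tbsp; panko: 22.5 g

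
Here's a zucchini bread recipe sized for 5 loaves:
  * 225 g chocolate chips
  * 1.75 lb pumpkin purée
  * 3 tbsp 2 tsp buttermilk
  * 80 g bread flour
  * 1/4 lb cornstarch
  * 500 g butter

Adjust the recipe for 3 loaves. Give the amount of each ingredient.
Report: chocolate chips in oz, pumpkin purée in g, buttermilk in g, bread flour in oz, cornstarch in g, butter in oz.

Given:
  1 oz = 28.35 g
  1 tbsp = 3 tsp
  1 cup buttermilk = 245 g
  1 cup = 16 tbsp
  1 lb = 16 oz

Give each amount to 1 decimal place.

Scaling factor: 3/5 = 0.6.
chocolate chips: 225 g × 3/5 ÷ 28.35 g/oz ≈ 4.8 oz
pumpkin purée: 1.75 lb × 3/5 × 16 oz/lb × 28.35 g/oz ≈ 476.3 g
buttermilk: (3 tbsp + 2 tsp = 11/3 tbsp) × 3/5 ÷ 16 tbsp/cup × 245 g/cup ≈ 33.7 g
bread flour: 80 g × 3/5 ÷ 28.35 g/oz ≈ 1.7 oz
cornstarch: 0.25 lb × 3/5 × 16 oz/lb × 28.35 g/oz ≈ 68.0 g
butter: 500 g × 3/5 ÷ 28.35 g/oz ≈ 10.6 oz

chocolate chips: 4.8 oz; pumpkin purée: 476.3 g; buttermilk: 33.7 g; bread flour: 1.7 oz; cornstarch: 68.0 g; butter: 10.6 oz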